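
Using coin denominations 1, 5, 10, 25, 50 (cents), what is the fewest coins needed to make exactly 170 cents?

5

170 − 3×50→20 − 2×10→0
Total coins = 3 + 2 = 5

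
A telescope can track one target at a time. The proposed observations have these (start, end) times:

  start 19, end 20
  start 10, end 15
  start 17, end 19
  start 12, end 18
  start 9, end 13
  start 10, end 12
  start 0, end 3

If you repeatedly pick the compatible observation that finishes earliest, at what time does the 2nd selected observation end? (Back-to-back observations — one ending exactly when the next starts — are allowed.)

12

Order by finish time; keep every interval that doesn't clash with the previous kept one.
Sorted by end: (0,3)  (10,12)  (9,13)  (10,15)  (12,18)  (17,19)  (19,20)
take (0,3); take (10,12); take (12,18); take (19,20).
Selected: (0,3) (10,12) (12,18) (19,20)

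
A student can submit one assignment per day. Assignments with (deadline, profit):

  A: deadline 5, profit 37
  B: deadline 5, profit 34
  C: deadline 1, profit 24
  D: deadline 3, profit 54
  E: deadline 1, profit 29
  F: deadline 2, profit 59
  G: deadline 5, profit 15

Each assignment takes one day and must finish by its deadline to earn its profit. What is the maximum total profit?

213

Take jobs in profit order; each goes to the latest open slot no later than its deadline.
By profit: F(d2,59), D(d3,54), A(d5,37), B(d5,34), E(d1,29), C(d1,24), G(d5,15)
F→slot 2; D→slot 3; A→slot 5; B→slot 4; E→slot 1; C skipped; G skipped.
Profit = 29 + 59 + 54 + 34 + 37 = 213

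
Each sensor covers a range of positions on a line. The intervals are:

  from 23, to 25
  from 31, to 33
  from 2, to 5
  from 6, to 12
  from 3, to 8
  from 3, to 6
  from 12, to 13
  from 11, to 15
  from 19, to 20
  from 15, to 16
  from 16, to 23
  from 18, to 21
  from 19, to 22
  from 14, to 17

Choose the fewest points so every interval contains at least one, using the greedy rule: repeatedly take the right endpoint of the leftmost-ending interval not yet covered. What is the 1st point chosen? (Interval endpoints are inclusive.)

5

Sorted: [2,5] [3,6] [3,8] [6,12] [12,13] [11,15] [15,16] [14,17] [19,20] [18,21] [19,22] [16,23] [23,25] [31,33]
{[2,5],[3,6],[3,8]} hit by 5; {[6,12],[12,13],[11,15]} hit by 12; {[15,16],[14,17]} hit by 16; {[19,20],[18,21],[19,22],[16,23]} hit by 20; {[23,25]} hit by 25; {[31,33]} hit by 33.
Points: 5, 12, 16, 20, 25, 33 (6 total).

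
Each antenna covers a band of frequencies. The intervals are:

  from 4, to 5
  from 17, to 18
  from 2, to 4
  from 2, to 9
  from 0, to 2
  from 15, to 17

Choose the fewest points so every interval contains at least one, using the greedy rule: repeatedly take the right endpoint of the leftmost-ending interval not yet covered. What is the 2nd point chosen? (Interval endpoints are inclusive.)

5

Process intervals by earliest right end; each time one isn't hit yet, stab at its right endpoint.
By right end: [0,2]  [2,4]  [4,5]  [2,9]  [15,17]  [17,18]
[0,2] uncovered → point at 2; [4,5] uncovered → point at 5; [15,17] uncovered → point at 17.
Points: 2, 5, 17 (3 total).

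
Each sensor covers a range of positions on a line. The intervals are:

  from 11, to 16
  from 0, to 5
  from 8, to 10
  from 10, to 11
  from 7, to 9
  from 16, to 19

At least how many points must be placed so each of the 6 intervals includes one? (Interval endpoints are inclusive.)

4

Sort by right endpoint; whenever an interval is uncovered, place a point at its right end.
By right end: [0,5]  [7,9]  [8,10]  [10,11]  [11,16]  [16,19]
[0,5] uncovered → point at 5; [7,9] uncovered → point at 9; [10,11] uncovered → point at 11; [16,19] uncovered → point at 19.
Points: 5, 9, 11, 19 (4 total).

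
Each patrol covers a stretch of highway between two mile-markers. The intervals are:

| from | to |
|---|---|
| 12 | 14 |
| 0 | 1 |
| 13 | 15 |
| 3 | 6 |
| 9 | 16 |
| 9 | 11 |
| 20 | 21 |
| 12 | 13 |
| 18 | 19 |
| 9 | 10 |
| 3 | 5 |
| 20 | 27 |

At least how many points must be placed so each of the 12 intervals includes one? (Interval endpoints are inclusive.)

By right end: [0,1]  [3,5]  [3,6]  [9,10]  [9,11]  [12,13]  [12,14]  [13,15]  [9,16]  [18,19]  [20,21]  [20,27]
[0,1] uncovered → point at 1; [3,5] uncovered → point at 5; [9,10] uncovered → point at 10; [12,13] uncovered → point at 13; [18,19] uncovered → point at 19; [20,21] uncovered → point at 21.
Points: 1, 5, 10, 13, 19, 21 (6 total).

6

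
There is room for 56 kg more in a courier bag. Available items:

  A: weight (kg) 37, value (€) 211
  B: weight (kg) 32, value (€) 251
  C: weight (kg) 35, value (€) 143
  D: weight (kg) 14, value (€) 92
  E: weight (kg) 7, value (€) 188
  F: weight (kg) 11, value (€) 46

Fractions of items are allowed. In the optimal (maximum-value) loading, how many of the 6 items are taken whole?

3

Sort by value per unit weight and fill in that order.
Order: E (188/7=26.86) > B (251/32=7.84) > D (92/14=6.57) > A (211/37=5.70) > F (46/11=4.18) > C (143/35=4.09)
Fill: take E (7 @ 188) → take B (32 @ 251) → take D (14 @ 92) → take 3/37 of A → 17.11; 56/56 used.
3 item(s) taken whole; one partial (take 3/37 of A).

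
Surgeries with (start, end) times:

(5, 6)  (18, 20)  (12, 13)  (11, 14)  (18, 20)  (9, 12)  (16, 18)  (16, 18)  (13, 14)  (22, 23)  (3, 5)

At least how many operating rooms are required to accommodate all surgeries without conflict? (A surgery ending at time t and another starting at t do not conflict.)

Count concurrent intervals with a sweep; the peak is the room count.
starts: [3, 5, 9, 11, 12, 13, 16, 16, 18, 18, 22]
ends:   [5, 6, 12, 13, 14, 14, 18, 18, 20, 20, 23]
s3→1 e5→0 s5→1 e6→0 s9→1 s11→2  — peak 2.

2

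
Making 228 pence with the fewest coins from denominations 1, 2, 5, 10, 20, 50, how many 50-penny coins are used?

Greedy: take as many of the largest coin as possible, then repeat with the remainder.
228 = 4×50 + 1×20 + 1×5 + 1×2 + 1×1
Count of 50: 4

4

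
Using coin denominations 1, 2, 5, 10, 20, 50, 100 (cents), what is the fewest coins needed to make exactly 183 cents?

Greedy: take as many of the largest coin as possible, then repeat with the remainder.
183 − 1×100→83 − 1×50→33 − 1×20→13 − 1×10→3 − 1×2→1 − 1×1→0
Total coins = 1 + 1 + 1 + 1 + 1 + 1 = 6

6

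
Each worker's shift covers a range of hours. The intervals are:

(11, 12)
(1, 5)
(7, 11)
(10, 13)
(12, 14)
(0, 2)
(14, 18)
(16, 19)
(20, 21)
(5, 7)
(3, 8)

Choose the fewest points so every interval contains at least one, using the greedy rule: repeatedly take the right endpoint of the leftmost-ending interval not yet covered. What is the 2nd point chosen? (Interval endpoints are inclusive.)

Sort by right endpoint; whenever an interval is uncovered, place a point at its right end.
By right end: [0,2]  [1,5]  [5,7]  [3,8]  [7,11]  [11,12]  [10,13]  [12,14]  [14,18]  [16,19]  [20,21]
[0,2] uncovered → point at 2; [5,7] uncovered → point at 7; [11,12] uncovered → point at 12; [14,18] uncovered → point at 18; [20,21] uncovered → point at 21.
Points: 2, 7, 12, 18, 21 (5 total).

7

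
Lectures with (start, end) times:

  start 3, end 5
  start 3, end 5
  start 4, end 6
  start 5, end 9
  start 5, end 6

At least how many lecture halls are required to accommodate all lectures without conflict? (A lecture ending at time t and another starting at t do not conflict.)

The answer is the maximum number of intervals overlapping at any instant.
starts: [3, 3, 4, 5, 5]
ends:   [5, 5, 6, 6, 9]
s3→1 s3→2 s4→3  — peak 3.

3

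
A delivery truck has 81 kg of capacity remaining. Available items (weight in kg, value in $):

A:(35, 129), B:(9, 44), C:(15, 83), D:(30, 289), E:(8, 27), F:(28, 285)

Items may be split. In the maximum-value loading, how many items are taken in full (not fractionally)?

3

Greedy by value/weight ratio, highest first.
Ratios (sorted): F 10.18, D 9.63, C 5.53, B 4.89, A 3.69, E 3.38
take F (28 @ 285); take D (30 @ 289); take C (15 @ 83); take 8/9 of B → 39.11. Capacity used 81/81.
3 item(s) taken whole; one partial (take 8/9 of B).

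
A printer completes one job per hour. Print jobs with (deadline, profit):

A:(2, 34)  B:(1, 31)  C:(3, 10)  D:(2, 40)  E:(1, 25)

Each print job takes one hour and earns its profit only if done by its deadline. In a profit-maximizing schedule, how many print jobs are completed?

3

Take jobs in profit order; each goes to the latest open slot no later than its deadline.
By profit: D(d2,40), A(d2,34), B(d1,31), E(d1,25), C(d3,10)
D→slot 2; A→slot 1; B skipped; E skipped; C→slot 3.
3 of 5 scheduled.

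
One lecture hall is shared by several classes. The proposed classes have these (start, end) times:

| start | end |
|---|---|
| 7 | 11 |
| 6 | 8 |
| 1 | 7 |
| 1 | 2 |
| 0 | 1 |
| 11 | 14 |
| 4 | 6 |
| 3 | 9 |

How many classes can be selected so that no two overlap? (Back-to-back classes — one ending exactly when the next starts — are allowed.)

5

Order by finish time; keep every interval that doesn't clash with the previous kept one.
By end time: (0,1), (1,2), (4,6), (1,7), (6,8), (3,9), (7,11), (11,14).
Pick (0,1); next start ≥ 1 → (1,2); next start ≥ 2 → (4,6); next start ≥ 6 → (6,8); next start ≥ 8 → (11,14).
Selected 5 classes.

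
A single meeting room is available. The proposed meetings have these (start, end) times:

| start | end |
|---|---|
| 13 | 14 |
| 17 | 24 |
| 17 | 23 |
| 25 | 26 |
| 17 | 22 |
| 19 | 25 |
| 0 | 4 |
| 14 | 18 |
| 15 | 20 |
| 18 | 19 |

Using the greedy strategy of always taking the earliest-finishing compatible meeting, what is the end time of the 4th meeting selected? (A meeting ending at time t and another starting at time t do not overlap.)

19

Sort by end time and greedily take each interval whose start is ≥ the last chosen end.
Sorted by end: (0,4)  (13,14)  (14,18)  (18,19)  (15,20)  (17,22)  (17,23)  (17,24)  (19,25)  (25,26)
take (0,4); take (13,14); take (14,18); take (18,19); skip (17,22); skip (17,23); take (19,25); take (25,26).
Selected: (0,4) (13,14) (14,18) (18,19) (19,25) (25,26)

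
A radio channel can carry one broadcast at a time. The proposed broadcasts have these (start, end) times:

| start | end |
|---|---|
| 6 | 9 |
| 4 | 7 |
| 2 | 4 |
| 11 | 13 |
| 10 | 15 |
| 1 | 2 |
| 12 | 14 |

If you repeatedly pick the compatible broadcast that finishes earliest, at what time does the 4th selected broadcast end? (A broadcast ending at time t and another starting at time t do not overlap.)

Greedy by earliest finish: after sorting by end time, pick each interval compatible with the last pick.
Sorted by end: (1,2)  (2,4)  (4,7)  (6,9)  (11,13)  (12,14)  (10,15)
take (1,2); take (2,4); take (4,7); skip (6,9); take (11,13); skip (12,14).
Selected: (1,2) (2,4) (4,7) (11,13)

13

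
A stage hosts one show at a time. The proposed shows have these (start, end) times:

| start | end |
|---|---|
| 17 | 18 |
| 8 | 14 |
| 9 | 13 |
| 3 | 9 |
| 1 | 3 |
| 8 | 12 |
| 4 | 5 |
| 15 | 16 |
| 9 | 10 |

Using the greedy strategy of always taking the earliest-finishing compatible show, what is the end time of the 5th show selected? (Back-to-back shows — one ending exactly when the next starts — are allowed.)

Sorted by end: (1,3)  (4,5)  (3,9)  (9,10)  (8,12)  (9,13)  (8,14)  (15,16)  (17,18)
take (1,3); take (4,5); take (9,10); take (15,16); take (17,18).
Selected: (1,3) (4,5) (9,10) (15,16) (17,18)

18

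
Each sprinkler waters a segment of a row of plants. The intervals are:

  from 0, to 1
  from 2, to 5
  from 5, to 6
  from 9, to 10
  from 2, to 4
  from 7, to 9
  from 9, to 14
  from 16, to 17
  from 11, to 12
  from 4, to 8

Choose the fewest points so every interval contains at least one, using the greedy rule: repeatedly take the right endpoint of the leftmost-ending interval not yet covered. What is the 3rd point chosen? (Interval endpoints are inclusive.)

6

Sort by right endpoint; whenever an interval is uncovered, place a point at its right end.
Sorted: [0,1] [2,4] [2,5] [5,6] [4,8] [7,9] [9,10] [11,12] [9,14] [16,17]
{[0,1]} hit by 1; {[2,4],[2,5]} hit by 4; {[5,6],[4,8]} hit by 6; {[7,9],[9,10]} hit by 9; {[11,12],[9,14]} hit by 12; {[16,17]} hit by 17.
Points: 1, 4, 6, 9, 12, 17 (6 total).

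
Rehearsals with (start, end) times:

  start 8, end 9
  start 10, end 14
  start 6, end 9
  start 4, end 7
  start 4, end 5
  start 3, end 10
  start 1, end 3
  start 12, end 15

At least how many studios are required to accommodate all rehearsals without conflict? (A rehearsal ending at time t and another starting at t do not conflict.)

3

Count concurrent intervals with a sweep; the peak is the room count.
Events (time:±→running): 1:+→1 3:-→0 3:+→1 4:+→2 4:+→3 … peak 3.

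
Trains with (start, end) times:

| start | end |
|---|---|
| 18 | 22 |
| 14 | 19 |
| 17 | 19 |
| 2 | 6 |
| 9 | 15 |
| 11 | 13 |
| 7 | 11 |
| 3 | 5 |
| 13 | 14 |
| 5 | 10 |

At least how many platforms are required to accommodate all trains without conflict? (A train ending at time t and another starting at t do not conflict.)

The answer is the maximum number of intervals overlapping at any instant.
starts: [2, 3, 5, 7, 9, 11, 13, 14, 17, 18]
ends:   [5, 6, 10, 11, 13, 14, 15, 19, 19, 22]
s2→1 s3→2 e5→1 s5→2 e6→1 s7→2 s9→3  — peak 3.

3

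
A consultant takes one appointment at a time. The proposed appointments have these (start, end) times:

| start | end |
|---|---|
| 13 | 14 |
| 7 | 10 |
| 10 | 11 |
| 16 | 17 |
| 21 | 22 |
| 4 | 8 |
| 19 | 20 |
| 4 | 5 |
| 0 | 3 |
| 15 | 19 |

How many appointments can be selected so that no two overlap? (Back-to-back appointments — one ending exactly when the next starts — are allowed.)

By end time: (0,3), (4,5), (4,8), (7,10), (10,11), (13,14), (16,17), (15,19), (19,20), (21,22).
Pick (0,3); next start ≥ 3 → (4,5); next start ≥ 5 → (7,10); next start ≥ 10 → (10,11); next start ≥ 11 → (13,14); next start ≥ 14 → (16,17); next start ≥ 17 → (19,20); next start ≥ 20 → (21,22).
Selected 8 appointments.

8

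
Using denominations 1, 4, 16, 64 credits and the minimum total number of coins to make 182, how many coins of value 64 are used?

2

182 = 2×64 + 3×16 + 1×4 + 2×1
Count of 64: 2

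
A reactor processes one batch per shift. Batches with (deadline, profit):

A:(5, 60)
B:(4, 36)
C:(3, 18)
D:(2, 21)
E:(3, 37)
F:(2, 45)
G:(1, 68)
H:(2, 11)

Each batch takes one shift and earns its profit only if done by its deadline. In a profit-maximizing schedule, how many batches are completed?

5

Profit order: G=68 A=60 F=45 E=37 B=36 D=21 C=18 H=11
Assign: G→slot 1, A→slot 5, F→slot 2, E→slot 3, B→slot 4, D skipped, C skipped, H skipped.
Slots: [1:G] [2:F] [3:E] [4:B] [5:A]
5 of 8 scheduled.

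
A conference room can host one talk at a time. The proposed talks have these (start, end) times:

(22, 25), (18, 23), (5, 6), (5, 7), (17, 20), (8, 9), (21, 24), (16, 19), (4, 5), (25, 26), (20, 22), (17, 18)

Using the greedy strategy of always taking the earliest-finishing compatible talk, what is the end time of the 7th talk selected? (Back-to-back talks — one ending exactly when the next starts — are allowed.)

26

Order by finish time; keep every interval that doesn't clash with the previous kept one.
By end time: (4,5), (5,6), (5,7), (8,9), (17,18), (16,19), (17,20), (20,22), (18,23), (21,24), (22,25), (25,26).
Pick (4,5); next start ≥ 5 → (5,6); next start ≥ 6 → (8,9); next start ≥ 9 → (17,18); next start ≥ 18 → (20,22); next start ≥ 22 → (22,25); next start ≥ 25 → (25,26).
Selected: (4,5) (5,6) (8,9) (17,18) (20,22) (22,25) (25,26)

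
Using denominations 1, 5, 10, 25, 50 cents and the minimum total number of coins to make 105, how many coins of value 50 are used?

Greedy: take as many of the largest coin as possible, then repeat with the remainder.
105 − 2×50→5 − 1×5→0
Count of 50: 2

2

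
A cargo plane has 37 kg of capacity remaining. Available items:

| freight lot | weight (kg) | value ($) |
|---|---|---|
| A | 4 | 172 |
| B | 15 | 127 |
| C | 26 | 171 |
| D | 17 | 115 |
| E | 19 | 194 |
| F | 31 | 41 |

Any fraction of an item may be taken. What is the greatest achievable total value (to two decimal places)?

Ratios (sorted): A 43.00, E 10.21, B 8.47, D 6.76, C 6.58, F 1.32
take A (4 @ 172); take E (19 @ 194); take 14/15 of B → 118.53. Capacity used 37/37.
Total value = 484.53

484.53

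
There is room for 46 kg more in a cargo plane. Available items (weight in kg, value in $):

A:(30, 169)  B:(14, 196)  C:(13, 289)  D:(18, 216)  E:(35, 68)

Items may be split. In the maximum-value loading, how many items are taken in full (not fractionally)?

Sort by value per unit weight and fill in that order.
Order: C (289/13=22.23) > B (196/14=14.00) > D (216/18=12.00) > A (169/30=5.63) > E (68/35=1.94)
Fill: take C (13 @ 289) → take B (14 @ 196) → take D (18 @ 216) → take 1/30 of A → 5.63; 46/46 used.
3 item(s) taken whole; one partial (take 1/30 of A).

3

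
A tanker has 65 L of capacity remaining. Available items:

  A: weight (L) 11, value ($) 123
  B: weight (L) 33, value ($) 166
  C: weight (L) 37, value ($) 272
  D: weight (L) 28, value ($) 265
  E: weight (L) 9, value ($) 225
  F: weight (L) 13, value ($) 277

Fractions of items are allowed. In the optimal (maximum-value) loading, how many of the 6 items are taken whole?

4

Greedy by value/weight ratio, highest first.
Ratios (sorted): E 25.00, F 21.31, A 11.18, D 9.46, C 7.35, B 5.03
take E (9 @ 225); take F (13 @ 277); take A (11 @ 123); take D (28 @ 265); take 4/37 of C → 29.41. Capacity used 65/65.
4 item(s) taken whole; one partial (take 4/37 of C).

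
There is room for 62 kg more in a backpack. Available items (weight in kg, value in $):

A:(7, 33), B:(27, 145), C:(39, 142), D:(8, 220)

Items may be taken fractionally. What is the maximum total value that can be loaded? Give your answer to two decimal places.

Ratios (sorted): D 27.50, B 5.37, A 4.71, C 3.64
take D (8 @ 220); take B (27 @ 145); take A (7 @ 33); take 20/39 of C → 72.82. Capacity used 62/62.
Total value = 470.82

470.82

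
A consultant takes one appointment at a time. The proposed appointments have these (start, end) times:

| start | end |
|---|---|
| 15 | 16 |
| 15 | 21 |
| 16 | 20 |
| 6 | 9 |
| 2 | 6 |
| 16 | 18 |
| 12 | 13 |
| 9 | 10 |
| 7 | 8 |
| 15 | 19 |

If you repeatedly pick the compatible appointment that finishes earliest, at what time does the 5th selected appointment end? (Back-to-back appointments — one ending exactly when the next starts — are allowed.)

Sort by end time and greedily take each interval whose start is ≥ the last chosen end.
By end time: (2,6), (7,8), (6,9), (9,10), (12,13), (15,16), (16,18), (15,19), (16,20), (15,21).
Pick (2,6); next start ≥ 6 → (7,8); next start ≥ 8 → (9,10); next start ≥ 10 → (12,13); next start ≥ 13 → (15,16); next start ≥ 16 → (16,18).
Selected: (2,6) (7,8) (9,10) (12,13) (15,16) (16,18)

16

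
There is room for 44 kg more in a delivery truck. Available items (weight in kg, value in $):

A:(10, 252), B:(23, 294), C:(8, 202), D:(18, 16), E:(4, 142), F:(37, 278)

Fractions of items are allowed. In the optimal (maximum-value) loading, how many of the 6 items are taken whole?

Order: E (142/4=35.50) > C (202/8=25.25) > A (252/10=25.20) > B (294/23=12.78) > F (278/37=7.51) > D (16/18=0.89)
Fill: take E (4 @ 142) → take C (8 @ 202) → take A (10 @ 252) → take 22/23 of B → 281.22; 44/44 used.
3 item(s) taken whole; one partial (take 22/23 of B).

3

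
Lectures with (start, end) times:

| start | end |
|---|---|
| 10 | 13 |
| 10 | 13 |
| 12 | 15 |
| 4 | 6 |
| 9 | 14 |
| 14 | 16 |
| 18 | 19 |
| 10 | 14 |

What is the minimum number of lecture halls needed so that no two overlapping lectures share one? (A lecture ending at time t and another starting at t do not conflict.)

starts: [4, 9, 10, 10, 10, 12, 14, 18]
ends:   [6, 13, 13, 14, 14, 15, 16, 19]
s4→1 e6→0 s9→1 s10→2 s10→3 s10→4 s12→5  — peak 5.

5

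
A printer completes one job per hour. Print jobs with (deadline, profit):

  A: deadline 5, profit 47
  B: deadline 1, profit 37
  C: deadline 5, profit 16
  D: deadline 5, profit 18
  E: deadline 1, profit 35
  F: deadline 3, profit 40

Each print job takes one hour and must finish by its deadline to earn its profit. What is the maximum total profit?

Sort by profit descending; place each in the latest free slot ≤ its deadline.
Profit order: A=47 F=40 B=37 E=35 D=18 C=16
Assign: A→slot 5, F→slot 3, B→slot 1, E skipped, D→slot 4, C→slot 2.
Slots: [1:B] [2:C] [3:F] [4:D] [5:A]
Profit = 37 + 16 + 40 + 18 + 47 = 158

158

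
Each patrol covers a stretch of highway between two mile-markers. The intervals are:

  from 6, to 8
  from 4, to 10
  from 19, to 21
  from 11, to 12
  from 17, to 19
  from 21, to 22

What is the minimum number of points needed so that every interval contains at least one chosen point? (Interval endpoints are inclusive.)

By right end: [6,8]  [4,10]  [11,12]  [17,19]  [19,21]  [21,22]
[6,8] uncovered → point at 8; [11,12] uncovered → point at 12; [17,19] uncovered → point at 19; [21,22] uncovered → point at 22.
Points: 8, 12, 19, 22 (4 total).

4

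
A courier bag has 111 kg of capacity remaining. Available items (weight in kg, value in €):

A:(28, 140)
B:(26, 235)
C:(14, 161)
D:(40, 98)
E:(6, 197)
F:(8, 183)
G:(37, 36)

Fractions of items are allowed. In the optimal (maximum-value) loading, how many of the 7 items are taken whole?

Sort by value per unit weight and fill in that order.
Ratios (sorted): E 32.83, F 22.88, C 11.50, B 9.04, A 5.00, D 2.45, G 0.97
take E (6 @ 197); take F (8 @ 183); take C (14 @ 161); take B (26 @ 235); take A (28 @ 140); take 29/40 of D → 71.05. Capacity used 111/111.
5 item(s) taken whole; one partial (take 29/40 of D).

5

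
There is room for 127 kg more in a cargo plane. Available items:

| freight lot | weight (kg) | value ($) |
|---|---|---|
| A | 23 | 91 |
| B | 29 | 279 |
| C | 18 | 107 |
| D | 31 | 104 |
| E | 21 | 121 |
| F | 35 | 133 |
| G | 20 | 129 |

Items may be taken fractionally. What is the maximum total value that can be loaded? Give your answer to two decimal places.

Order: B (279/29=9.62) > G (129/20=6.45) > C (107/18=5.94) > E (121/21=5.76) > A (91/23=3.96) > F (133/35=3.80) > D (104/31=3.35)
Fill: take B (29 @ 279) → take G (20 @ 129) → take C (18 @ 107) → take E (21 @ 121) → take A (23 @ 91) → take 16/35 of F → 60.80; 127/127 used.
Total value = 787.80

787.80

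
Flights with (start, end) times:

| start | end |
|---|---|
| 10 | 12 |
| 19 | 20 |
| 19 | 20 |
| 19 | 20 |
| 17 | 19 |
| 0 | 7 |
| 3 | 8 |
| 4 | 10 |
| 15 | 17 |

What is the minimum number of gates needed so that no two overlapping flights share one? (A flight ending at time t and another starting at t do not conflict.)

Count concurrent intervals with a sweep; the peak is the room count.
Events (time:±→running): 0:+→1 3:+→2 4:+→3 … peak 3.

3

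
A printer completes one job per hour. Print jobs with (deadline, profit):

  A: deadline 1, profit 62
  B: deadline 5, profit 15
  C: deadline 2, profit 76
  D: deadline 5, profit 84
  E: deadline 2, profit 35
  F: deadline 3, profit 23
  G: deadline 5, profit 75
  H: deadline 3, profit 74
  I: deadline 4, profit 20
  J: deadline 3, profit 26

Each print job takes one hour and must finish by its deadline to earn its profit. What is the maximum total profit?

371

Sort by profit descending; place each in the latest free slot ≤ its deadline.
By profit: D(d5,84), C(d2,76), G(d5,75), H(d3,74), A(d1,62), E(d2,35), J(d3,26), F(d3,23), I(d4,20), B(d5,15)
D→slot 5; C→slot 2; G→slot 4; H→slot 3; A→slot 1; E skipped; J skipped; F skipped; I skipped; B skipped.
Profit = 62 + 76 + 74 + 75 + 84 = 371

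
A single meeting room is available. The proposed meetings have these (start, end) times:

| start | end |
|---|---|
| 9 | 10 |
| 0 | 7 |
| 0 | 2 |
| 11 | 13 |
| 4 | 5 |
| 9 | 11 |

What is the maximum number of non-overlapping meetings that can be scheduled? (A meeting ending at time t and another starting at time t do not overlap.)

4

Sorted by end: (0,2)  (4,5)  (0,7)  (9,10)  (9,11)  (11,13)
take (0,2); take (4,5); take (9,10); skip (9,11); take (11,13).
Selected 4 meetings.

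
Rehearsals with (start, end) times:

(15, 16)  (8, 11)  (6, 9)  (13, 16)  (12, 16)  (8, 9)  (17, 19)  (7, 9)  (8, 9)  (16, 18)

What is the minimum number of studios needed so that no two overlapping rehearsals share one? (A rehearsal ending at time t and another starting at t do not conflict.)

5

The answer is the maximum number of intervals overlapping at any instant.
Events (time:±→running): 6:+→1 7:+→2 8:+→3 8:+→4 8:+→5 … peak 5.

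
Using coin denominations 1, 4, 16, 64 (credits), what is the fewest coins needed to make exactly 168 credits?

Greedy: take as many of the largest coin as possible, then repeat with the remainder.
168 − 2×64→40 − 2×16→8 − 2×4→0
Total coins = 2 + 2 + 2 = 6

6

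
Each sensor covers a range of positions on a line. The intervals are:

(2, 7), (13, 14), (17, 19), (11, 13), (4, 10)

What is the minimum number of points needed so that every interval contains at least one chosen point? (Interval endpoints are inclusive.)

By right end: [2,7]  [4,10]  [11,13]  [13,14]  [17,19]
[2,7] uncovered → point at 7; [11,13] uncovered → point at 13; [17,19] uncovered → point at 19.
Points: 7, 13, 19 (3 total).

3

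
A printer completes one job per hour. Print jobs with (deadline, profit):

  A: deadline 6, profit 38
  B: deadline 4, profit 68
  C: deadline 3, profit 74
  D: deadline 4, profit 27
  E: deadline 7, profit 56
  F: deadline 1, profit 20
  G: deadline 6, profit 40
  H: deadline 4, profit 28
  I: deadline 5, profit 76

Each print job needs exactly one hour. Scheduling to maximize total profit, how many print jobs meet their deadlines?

7

Take jobs in profit order; each goes to the latest open slot no later than its deadline.
By profit: I(d5,76), C(d3,74), B(d4,68), E(d7,56), G(d6,40), A(d6,38), H(d4,28), D(d4,27), F(d1,20)
I→slot 5; C→slot 3; B→slot 4; E→slot 7; G→slot 6; A→slot 2; H→slot 1; D skipped; F skipped.
7 of 9 scheduled.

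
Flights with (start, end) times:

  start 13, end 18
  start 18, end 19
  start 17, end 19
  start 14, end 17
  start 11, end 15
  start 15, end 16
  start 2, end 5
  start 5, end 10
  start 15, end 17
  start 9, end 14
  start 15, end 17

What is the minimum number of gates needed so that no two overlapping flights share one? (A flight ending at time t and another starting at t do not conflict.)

Count concurrent intervals with a sweep; the peak is the room count.
Events (time:±→running): 2:+→1 5:-→0 5:+→1 9:+→2 10:-→1 11:+→2 13:+→3 14:-→2 14:+→3 15:-→2 15:+→3 15:+→4 15:+→5 … peak 5.

5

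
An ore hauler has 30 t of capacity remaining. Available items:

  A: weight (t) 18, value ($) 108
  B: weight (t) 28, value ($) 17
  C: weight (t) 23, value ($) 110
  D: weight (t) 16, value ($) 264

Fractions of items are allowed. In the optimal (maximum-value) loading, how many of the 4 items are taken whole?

1

Ratios (sorted): D 16.50, A 6.00, C 4.78, B 0.61
take D (16 @ 264); take 14/18 of A → 84.00. Capacity used 30/30.
1 item(s) taken whole; one partial (take 14/18 of A).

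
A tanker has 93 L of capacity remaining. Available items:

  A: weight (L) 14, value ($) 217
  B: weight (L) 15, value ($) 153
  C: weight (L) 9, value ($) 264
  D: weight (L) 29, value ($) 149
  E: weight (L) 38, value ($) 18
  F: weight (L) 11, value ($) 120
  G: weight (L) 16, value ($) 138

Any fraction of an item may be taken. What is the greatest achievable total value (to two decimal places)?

1035.86

Greedy by value/weight ratio, highest first.
Ratios (sorted): C 29.33, A 15.50, F 10.91, B 10.20, G 8.62, D 5.14, E 0.47
take C (9 @ 264); take A (14 @ 217); take F (11 @ 120); take B (15 @ 153); take G (16 @ 138); take 28/29 of D → 143.86. Capacity used 93/93.
Total value = 1035.86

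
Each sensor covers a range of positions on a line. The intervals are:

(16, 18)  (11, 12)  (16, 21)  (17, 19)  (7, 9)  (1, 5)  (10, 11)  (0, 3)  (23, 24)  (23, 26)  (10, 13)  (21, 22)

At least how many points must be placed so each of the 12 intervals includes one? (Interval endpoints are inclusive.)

Sort by right endpoint; whenever an interval is uncovered, place a point at its right end.
By right end: [0,3]  [1,5]  [7,9]  [10,11]  [11,12]  [10,13]  [16,18]  [17,19]  [16,21]  [21,22]  [23,24]  [23,26]
[0,3] uncovered → point at 3; [7,9] uncovered → point at 9; [10,11] uncovered → point at 11; [16,18] uncovered → point at 18; [21,22] uncovered → point at 22; [23,24] uncovered → point at 24.
Points: 3, 9, 11, 18, 22, 24 (6 total).

6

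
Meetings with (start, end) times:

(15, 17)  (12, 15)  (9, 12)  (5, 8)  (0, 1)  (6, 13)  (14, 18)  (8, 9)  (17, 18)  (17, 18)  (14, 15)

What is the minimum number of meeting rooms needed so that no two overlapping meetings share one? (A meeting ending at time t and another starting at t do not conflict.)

3

Count concurrent intervals with a sweep; the peak is the room count.
Events (time:±→running): 0:+→1 1:-→0 5:+→1 6:+→2 8:-→1 8:+→2 9:-→1 9:+→2 12:-→1 12:+→2 13:-→1 14:+→2 14:+→3 … peak 3.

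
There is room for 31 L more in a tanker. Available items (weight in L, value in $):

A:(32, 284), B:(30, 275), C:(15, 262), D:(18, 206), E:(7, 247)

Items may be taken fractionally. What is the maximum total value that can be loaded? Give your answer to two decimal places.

Sort by value per unit weight and fill in that order.
Order: E (247/7=35.29) > C (262/15=17.47) > D (206/18=11.44) > B (275/30=9.17) > A (284/32=8.88)
Fill: take E (7 @ 247) → take C (15 @ 262) → take 9/18 of D → 103.00; 31/31 used.
Total value = 612.00

612.00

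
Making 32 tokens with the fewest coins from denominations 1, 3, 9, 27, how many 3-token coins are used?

1

32 = 1×27 + 1×3 + 2×1
Count of 3: 1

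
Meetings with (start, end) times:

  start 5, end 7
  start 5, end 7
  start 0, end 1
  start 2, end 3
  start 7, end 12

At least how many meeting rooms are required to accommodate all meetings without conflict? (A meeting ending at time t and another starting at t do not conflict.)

2

Count concurrent intervals with a sweep; the peak is the room count.
Events (time:±→running): 0:+→1 1:-→0 2:+→1 3:-→0 5:+→1 5:+→2 … peak 2.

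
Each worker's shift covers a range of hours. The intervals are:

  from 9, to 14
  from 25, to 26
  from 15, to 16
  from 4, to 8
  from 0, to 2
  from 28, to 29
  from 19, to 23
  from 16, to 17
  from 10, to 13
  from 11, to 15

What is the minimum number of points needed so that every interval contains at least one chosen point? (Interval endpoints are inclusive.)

7

By right end: [0,2]  [4,8]  [10,13]  [9,14]  [11,15]  [15,16]  [16,17]  [19,23]  [25,26]  [28,29]
[0,2] uncovered → point at 2; [4,8] uncovered → point at 8; [10,13] uncovered → point at 13; [15,16] uncovered → point at 16; [19,23] uncovered → point at 23; [25,26] uncovered → point at 26; [28,29] uncovered → point at 29.
Points: 2, 8, 13, 16, 23, 26, 29 (7 total).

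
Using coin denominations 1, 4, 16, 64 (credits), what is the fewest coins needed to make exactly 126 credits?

9

126 = 1×64 + 3×16 + 3×4 + 2×1
Total coins = 1 + 3 + 3 + 2 = 9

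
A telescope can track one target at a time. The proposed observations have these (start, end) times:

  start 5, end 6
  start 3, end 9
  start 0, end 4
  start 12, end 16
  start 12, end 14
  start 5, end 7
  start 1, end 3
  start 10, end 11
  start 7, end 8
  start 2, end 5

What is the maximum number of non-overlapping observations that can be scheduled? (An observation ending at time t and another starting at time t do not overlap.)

5

Order by finish time; keep every interval that doesn't clash with the previous kept one.
Sorted by end: (1,3)  (0,4)  (2,5)  (5,6)  (5,7)  (7,8)  (3,9)  (10,11)  (12,14)  (12,16)
take (1,3); take (5,6); take (7,8); take (10,11); take (12,14).
Selected 5 observations.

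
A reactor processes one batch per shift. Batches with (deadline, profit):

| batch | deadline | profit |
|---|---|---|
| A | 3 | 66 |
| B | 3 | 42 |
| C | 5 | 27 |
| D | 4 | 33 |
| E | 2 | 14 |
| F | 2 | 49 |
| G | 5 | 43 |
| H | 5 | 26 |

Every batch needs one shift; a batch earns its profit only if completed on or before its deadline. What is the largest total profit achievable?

233

Sort by profit descending; place each in the latest free slot ≤ its deadline.
By profit: A(d3,66), F(d2,49), G(d5,43), B(d3,42), D(d4,33), C(d5,27), H(d5,26), E(d2,14)
A→slot 3; F→slot 2; G→slot 5; B→slot 1; D→slot 4; C skipped; H skipped; E skipped.
Profit = 42 + 49 + 66 + 33 + 43 = 233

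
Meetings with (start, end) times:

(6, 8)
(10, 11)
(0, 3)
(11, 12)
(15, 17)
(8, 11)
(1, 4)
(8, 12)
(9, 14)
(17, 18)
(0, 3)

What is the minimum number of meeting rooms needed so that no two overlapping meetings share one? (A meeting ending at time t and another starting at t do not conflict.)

4

The answer is the maximum number of intervals overlapping at any instant.
starts: [0, 0, 1, 6, 8, 8, 9, 10, 11, 15, 17]
ends:   [3, 3, 4, 8, 11, 11, 12, 12, 14, 17, 18]
s0→1 s0→2 s1→3 e3→2 e3→1 e4→0 s6→1 e8→0 s8→1 s8→2 s9→3 s10→4  — peak 4.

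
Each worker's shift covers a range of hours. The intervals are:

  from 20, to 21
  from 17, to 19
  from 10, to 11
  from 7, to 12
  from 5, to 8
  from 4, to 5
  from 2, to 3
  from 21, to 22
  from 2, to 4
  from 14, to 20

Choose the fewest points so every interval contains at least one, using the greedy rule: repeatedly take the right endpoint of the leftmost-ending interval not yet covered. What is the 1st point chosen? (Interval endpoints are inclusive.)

3

Sorted: [2,3] [2,4] [4,5] [5,8] [10,11] [7,12] [17,19] [14,20] [20,21] [21,22]
{[2,3],[2,4]} hit by 3; {[4,5],[5,8]} hit by 5; {[10,11],[7,12]} hit by 11; {[17,19],[14,20]} hit by 19; {[20,21],[21,22]} hit by 21.
Points: 3, 5, 11, 19, 21 (5 total).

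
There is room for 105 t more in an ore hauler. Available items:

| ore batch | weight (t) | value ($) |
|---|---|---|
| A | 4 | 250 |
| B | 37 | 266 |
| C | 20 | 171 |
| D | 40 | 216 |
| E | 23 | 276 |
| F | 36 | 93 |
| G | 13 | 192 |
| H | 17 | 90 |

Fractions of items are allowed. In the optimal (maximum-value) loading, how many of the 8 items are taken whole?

Order: A (250/4=62.50) > G (192/13=14.77) > E (276/23=12.00) > C (171/20=8.55) > B (266/37=7.19) > D (216/40=5.40) > H (90/17=5.29) > F (93/36=2.58)
Fill: take A (4 @ 250) → take G (13 @ 192) → take E (23 @ 276) → take C (20 @ 171) → take B (37 @ 266) → take 8/40 of D → 43.20; 105/105 used.
5 item(s) taken whole; one partial (take 8/40 of D).

5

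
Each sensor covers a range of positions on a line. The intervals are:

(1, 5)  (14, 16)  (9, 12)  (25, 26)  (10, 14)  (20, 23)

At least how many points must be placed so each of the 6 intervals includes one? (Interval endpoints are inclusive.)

Process intervals by earliest right end; each time one isn't hit yet, stab at its right endpoint.
Sorted: [1,5] [9,12] [10,14] [14,16] [20,23] [25,26]
{[1,5]} hit by 5; {[9,12],[10,14]} hit by 12; {[14,16]} hit by 16; {[20,23]} hit by 23; {[25,26]} hit by 26.
Points: 5, 12, 16, 23, 26 (5 total).

5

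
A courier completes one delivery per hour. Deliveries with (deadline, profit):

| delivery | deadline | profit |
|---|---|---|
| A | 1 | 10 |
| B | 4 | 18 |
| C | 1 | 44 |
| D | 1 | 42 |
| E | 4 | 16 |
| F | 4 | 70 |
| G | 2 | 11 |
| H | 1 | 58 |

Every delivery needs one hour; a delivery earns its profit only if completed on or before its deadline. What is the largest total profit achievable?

Profit order: F=70 H=58 C=44 D=42 B=18 E=16 G=11 A=10
Assign: F→slot 4, H→slot 1, C skipped, D skipped, B→slot 3, E→slot 2, G skipped, A skipped.
Slots: [1:H] [2:E] [3:B] [4:F]
Profit = 58 + 16 + 18 + 70 = 162

162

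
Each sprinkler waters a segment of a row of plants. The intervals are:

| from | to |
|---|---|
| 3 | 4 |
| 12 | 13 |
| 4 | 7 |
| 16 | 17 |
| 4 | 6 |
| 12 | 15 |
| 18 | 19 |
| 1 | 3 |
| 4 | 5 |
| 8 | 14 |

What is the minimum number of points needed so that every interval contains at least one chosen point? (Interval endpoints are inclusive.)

5

By right end: [1,3]  [3,4]  [4,5]  [4,6]  [4,7]  [12,13]  [8,14]  [12,15]  [16,17]  [18,19]
[1,3] uncovered → point at 3; [4,5] uncovered → point at 5; [12,13] uncovered → point at 13; [16,17] uncovered → point at 17; [18,19] uncovered → point at 19.
Points: 3, 5, 13, 17, 19 (5 total).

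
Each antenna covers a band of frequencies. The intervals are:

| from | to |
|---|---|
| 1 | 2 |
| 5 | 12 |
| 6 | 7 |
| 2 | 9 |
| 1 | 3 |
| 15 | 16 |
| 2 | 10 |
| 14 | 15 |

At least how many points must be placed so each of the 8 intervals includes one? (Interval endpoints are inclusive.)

Process intervals by earliest right end; each time one isn't hit yet, stab at its right endpoint.
By right end: [1,2]  [1,3]  [6,7]  [2,9]  [2,10]  [5,12]  [14,15]  [15,16]
[1,2] uncovered → point at 2; [6,7] uncovered → point at 7; [14,15] uncovered → point at 15.
Points: 2, 7, 15 (3 total).

3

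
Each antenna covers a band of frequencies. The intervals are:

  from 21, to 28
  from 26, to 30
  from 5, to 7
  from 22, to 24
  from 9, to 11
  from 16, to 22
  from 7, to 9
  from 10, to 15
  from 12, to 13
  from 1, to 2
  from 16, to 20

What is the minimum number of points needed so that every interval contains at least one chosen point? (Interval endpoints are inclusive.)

7

Sort by right endpoint; whenever an interval is uncovered, place a point at its right end.
Sorted: [1,2] [5,7] [7,9] [9,11] [12,13] [10,15] [16,20] [16,22] [22,24] [21,28] [26,30]
{[1,2]} hit by 2; {[5,7],[7,9]} hit by 7; {[9,11]} hit by 11; {[12,13],[10,15]} hit by 13; {[16,20],[16,22]} hit by 20; {[22,24],[21,28]} hit by 24; {[26,30]} hit by 30.
Points: 2, 7, 11, 13, 20, 24, 30 (7 total).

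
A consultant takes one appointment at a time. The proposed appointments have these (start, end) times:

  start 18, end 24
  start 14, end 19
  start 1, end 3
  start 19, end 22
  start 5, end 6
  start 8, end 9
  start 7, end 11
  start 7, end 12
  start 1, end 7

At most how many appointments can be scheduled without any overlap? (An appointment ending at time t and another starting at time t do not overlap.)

5

Order by finish time; keep every interval that doesn't clash with the previous kept one.
By end time: (1,3), (5,6), (1,7), (8,9), (7,11), (7,12), (14,19), (19,22), (18,24).
Pick (1,3); next start ≥ 3 → (5,6); next start ≥ 6 → (8,9); next start ≥ 9 → (14,19); next start ≥ 19 → (19,22).
Selected 5 appointments.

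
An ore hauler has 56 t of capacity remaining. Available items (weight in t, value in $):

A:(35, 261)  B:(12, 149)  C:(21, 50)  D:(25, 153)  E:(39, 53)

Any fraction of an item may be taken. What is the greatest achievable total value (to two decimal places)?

Sort by value per unit weight and fill in that order.
Order: B (149/12=12.42) > A (261/35=7.46) > D (153/25=6.12) > C (50/21=2.38) > E (53/39=1.36)
Fill: take B (12 @ 149) → take A (35 @ 261) → take 9/25 of D → 55.08; 56/56 used.
Total value = 465.08

465.08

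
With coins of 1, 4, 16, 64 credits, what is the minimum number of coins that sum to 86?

5

Use the largest denomination that fits, subtract, and repeat.
86 − 1×64→22 − 1×16→6 − 1×4→2 − 2×1→0
Total coins = 1 + 1 + 1 + 2 = 5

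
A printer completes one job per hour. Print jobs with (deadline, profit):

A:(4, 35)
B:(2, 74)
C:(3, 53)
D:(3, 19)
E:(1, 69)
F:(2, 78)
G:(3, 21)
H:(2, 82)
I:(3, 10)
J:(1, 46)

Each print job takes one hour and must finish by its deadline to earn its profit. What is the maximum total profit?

248

By profit: H(d2,82), F(d2,78), B(d2,74), E(d1,69), C(d3,53), J(d1,46), A(d4,35), G(d3,21), D(d3,19), I(d3,10)
H→slot 2; F→slot 1; B skipped; E skipped; C→slot 3; J skipped; A→slot 4; G skipped; D skipped; I skipped.
Profit = 78 + 82 + 53 + 35 = 248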